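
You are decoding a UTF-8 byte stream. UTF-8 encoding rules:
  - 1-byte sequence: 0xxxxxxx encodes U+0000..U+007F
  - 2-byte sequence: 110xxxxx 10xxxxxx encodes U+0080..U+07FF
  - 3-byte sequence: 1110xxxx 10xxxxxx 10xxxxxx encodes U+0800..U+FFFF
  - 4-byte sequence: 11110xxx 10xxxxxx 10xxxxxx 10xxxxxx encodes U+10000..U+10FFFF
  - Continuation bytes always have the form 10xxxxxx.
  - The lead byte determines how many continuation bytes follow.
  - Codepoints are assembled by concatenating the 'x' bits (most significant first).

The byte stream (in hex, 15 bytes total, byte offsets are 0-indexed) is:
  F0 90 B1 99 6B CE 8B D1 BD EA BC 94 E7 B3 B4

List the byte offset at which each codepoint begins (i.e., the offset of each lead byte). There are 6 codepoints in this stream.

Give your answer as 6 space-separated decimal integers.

Answer: 0 4 5 7 9 12

Derivation:
Byte[0]=F0: 4-byte lead, need 3 cont bytes. acc=0x0
Byte[1]=90: continuation. acc=(acc<<6)|0x10=0x10
Byte[2]=B1: continuation. acc=(acc<<6)|0x31=0x431
Byte[3]=99: continuation. acc=(acc<<6)|0x19=0x10C59
Completed: cp=U+10C59 (starts at byte 0)
Byte[4]=6B: 1-byte ASCII. cp=U+006B
Byte[5]=CE: 2-byte lead, need 1 cont bytes. acc=0xE
Byte[6]=8B: continuation. acc=(acc<<6)|0x0B=0x38B
Completed: cp=U+038B (starts at byte 5)
Byte[7]=D1: 2-byte lead, need 1 cont bytes. acc=0x11
Byte[8]=BD: continuation. acc=(acc<<6)|0x3D=0x47D
Completed: cp=U+047D (starts at byte 7)
Byte[9]=EA: 3-byte lead, need 2 cont bytes. acc=0xA
Byte[10]=BC: continuation. acc=(acc<<6)|0x3C=0x2BC
Byte[11]=94: continuation. acc=(acc<<6)|0x14=0xAF14
Completed: cp=U+AF14 (starts at byte 9)
Byte[12]=E7: 3-byte lead, need 2 cont bytes. acc=0x7
Byte[13]=B3: continuation. acc=(acc<<6)|0x33=0x1F3
Byte[14]=B4: continuation. acc=(acc<<6)|0x34=0x7CF4
Completed: cp=U+7CF4 (starts at byte 12)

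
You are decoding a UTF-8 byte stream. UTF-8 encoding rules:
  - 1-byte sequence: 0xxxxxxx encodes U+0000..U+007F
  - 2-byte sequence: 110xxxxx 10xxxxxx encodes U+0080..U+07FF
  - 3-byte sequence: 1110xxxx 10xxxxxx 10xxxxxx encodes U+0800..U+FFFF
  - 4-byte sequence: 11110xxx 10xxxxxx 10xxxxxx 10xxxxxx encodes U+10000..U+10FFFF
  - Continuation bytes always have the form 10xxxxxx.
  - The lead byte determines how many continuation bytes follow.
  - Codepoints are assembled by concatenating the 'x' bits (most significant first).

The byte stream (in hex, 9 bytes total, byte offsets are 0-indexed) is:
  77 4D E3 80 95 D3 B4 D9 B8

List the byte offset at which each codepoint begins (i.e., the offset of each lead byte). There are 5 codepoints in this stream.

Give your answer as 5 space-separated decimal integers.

Answer: 0 1 2 5 7

Derivation:
Byte[0]=77: 1-byte ASCII. cp=U+0077
Byte[1]=4D: 1-byte ASCII. cp=U+004D
Byte[2]=E3: 3-byte lead, need 2 cont bytes. acc=0x3
Byte[3]=80: continuation. acc=(acc<<6)|0x00=0xC0
Byte[4]=95: continuation. acc=(acc<<6)|0x15=0x3015
Completed: cp=U+3015 (starts at byte 2)
Byte[5]=D3: 2-byte lead, need 1 cont bytes. acc=0x13
Byte[6]=B4: continuation. acc=(acc<<6)|0x34=0x4F4
Completed: cp=U+04F4 (starts at byte 5)
Byte[7]=D9: 2-byte lead, need 1 cont bytes. acc=0x19
Byte[8]=B8: continuation. acc=(acc<<6)|0x38=0x678
Completed: cp=U+0678 (starts at byte 7)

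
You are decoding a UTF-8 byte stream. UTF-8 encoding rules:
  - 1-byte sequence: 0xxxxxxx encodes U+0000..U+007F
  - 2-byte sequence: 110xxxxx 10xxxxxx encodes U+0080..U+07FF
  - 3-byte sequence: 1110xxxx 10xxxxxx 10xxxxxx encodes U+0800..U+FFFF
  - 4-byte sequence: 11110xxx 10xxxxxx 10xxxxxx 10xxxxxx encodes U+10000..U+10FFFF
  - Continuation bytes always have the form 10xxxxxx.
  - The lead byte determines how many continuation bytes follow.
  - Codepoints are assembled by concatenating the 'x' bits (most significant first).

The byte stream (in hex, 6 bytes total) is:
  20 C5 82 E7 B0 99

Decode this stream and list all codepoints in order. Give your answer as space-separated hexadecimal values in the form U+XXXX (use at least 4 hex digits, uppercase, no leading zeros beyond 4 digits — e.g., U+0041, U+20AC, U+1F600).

Byte[0]=20: 1-byte ASCII. cp=U+0020
Byte[1]=C5: 2-byte lead, need 1 cont bytes. acc=0x5
Byte[2]=82: continuation. acc=(acc<<6)|0x02=0x142
Completed: cp=U+0142 (starts at byte 1)
Byte[3]=E7: 3-byte lead, need 2 cont bytes. acc=0x7
Byte[4]=B0: continuation. acc=(acc<<6)|0x30=0x1F0
Byte[5]=99: continuation. acc=(acc<<6)|0x19=0x7C19
Completed: cp=U+7C19 (starts at byte 3)

Answer: U+0020 U+0142 U+7C19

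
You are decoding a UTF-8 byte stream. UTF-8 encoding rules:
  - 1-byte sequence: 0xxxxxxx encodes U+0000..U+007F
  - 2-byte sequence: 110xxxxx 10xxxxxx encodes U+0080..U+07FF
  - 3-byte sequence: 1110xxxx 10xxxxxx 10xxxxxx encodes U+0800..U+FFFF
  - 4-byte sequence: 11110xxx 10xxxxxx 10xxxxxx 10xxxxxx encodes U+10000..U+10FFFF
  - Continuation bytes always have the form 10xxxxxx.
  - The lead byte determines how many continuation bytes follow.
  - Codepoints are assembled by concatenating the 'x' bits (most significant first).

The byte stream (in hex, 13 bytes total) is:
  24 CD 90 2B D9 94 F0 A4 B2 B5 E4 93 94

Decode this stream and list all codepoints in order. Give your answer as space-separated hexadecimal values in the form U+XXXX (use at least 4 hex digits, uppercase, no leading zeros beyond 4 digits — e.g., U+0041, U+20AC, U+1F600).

Byte[0]=24: 1-byte ASCII. cp=U+0024
Byte[1]=CD: 2-byte lead, need 1 cont bytes. acc=0xD
Byte[2]=90: continuation. acc=(acc<<6)|0x10=0x350
Completed: cp=U+0350 (starts at byte 1)
Byte[3]=2B: 1-byte ASCII. cp=U+002B
Byte[4]=D9: 2-byte lead, need 1 cont bytes. acc=0x19
Byte[5]=94: continuation. acc=(acc<<6)|0x14=0x654
Completed: cp=U+0654 (starts at byte 4)
Byte[6]=F0: 4-byte lead, need 3 cont bytes. acc=0x0
Byte[7]=A4: continuation. acc=(acc<<6)|0x24=0x24
Byte[8]=B2: continuation. acc=(acc<<6)|0x32=0x932
Byte[9]=B5: continuation. acc=(acc<<6)|0x35=0x24CB5
Completed: cp=U+24CB5 (starts at byte 6)
Byte[10]=E4: 3-byte lead, need 2 cont bytes. acc=0x4
Byte[11]=93: continuation. acc=(acc<<6)|0x13=0x113
Byte[12]=94: continuation. acc=(acc<<6)|0x14=0x44D4
Completed: cp=U+44D4 (starts at byte 10)

Answer: U+0024 U+0350 U+002B U+0654 U+24CB5 U+44D4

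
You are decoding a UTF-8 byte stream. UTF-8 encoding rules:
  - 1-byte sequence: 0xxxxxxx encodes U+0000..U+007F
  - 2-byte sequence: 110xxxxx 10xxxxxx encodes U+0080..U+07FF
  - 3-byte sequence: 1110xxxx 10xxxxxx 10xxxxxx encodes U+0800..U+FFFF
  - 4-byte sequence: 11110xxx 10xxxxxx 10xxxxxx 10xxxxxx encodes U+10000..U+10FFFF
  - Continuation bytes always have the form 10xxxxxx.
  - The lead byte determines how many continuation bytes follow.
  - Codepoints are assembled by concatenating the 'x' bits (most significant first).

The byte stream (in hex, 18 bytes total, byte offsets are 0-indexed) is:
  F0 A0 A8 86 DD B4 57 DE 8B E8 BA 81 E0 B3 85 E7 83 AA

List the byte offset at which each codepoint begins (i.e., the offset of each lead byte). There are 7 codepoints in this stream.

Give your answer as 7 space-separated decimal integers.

Answer: 0 4 6 7 9 12 15

Derivation:
Byte[0]=F0: 4-byte lead, need 3 cont bytes. acc=0x0
Byte[1]=A0: continuation. acc=(acc<<6)|0x20=0x20
Byte[2]=A8: continuation. acc=(acc<<6)|0x28=0x828
Byte[3]=86: continuation. acc=(acc<<6)|0x06=0x20A06
Completed: cp=U+20A06 (starts at byte 0)
Byte[4]=DD: 2-byte lead, need 1 cont bytes. acc=0x1D
Byte[5]=B4: continuation. acc=(acc<<6)|0x34=0x774
Completed: cp=U+0774 (starts at byte 4)
Byte[6]=57: 1-byte ASCII. cp=U+0057
Byte[7]=DE: 2-byte lead, need 1 cont bytes. acc=0x1E
Byte[8]=8B: continuation. acc=(acc<<6)|0x0B=0x78B
Completed: cp=U+078B (starts at byte 7)
Byte[9]=E8: 3-byte lead, need 2 cont bytes. acc=0x8
Byte[10]=BA: continuation. acc=(acc<<6)|0x3A=0x23A
Byte[11]=81: continuation. acc=(acc<<6)|0x01=0x8E81
Completed: cp=U+8E81 (starts at byte 9)
Byte[12]=E0: 3-byte lead, need 2 cont bytes. acc=0x0
Byte[13]=B3: continuation. acc=(acc<<6)|0x33=0x33
Byte[14]=85: continuation. acc=(acc<<6)|0x05=0xCC5
Completed: cp=U+0CC5 (starts at byte 12)
Byte[15]=E7: 3-byte lead, need 2 cont bytes. acc=0x7
Byte[16]=83: continuation. acc=(acc<<6)|0x03=0x1C3
Byte[17]=AA: continuation. acc=(acc<<6)|0x2A=0x70EA
Completed: cp=U+70EA (starts at byte 15)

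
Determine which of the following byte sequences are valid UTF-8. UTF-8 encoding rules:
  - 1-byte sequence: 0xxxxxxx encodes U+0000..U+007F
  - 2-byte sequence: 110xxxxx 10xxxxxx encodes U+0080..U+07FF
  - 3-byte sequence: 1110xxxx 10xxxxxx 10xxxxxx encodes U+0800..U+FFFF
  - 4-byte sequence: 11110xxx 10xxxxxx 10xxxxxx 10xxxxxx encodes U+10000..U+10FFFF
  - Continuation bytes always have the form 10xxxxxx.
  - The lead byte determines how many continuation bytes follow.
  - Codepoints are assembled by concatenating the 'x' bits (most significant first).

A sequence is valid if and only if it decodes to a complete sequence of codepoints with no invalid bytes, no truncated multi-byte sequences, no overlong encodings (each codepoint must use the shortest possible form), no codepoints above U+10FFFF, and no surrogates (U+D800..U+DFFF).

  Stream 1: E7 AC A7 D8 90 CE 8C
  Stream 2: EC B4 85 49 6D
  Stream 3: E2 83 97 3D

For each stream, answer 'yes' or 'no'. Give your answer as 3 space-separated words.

Stream 1: decodes cleanly. VALID
Stream 2: decodes cleanly. VALID
Stream 3: decodes cleanly. VALID

Answer: yes yes yes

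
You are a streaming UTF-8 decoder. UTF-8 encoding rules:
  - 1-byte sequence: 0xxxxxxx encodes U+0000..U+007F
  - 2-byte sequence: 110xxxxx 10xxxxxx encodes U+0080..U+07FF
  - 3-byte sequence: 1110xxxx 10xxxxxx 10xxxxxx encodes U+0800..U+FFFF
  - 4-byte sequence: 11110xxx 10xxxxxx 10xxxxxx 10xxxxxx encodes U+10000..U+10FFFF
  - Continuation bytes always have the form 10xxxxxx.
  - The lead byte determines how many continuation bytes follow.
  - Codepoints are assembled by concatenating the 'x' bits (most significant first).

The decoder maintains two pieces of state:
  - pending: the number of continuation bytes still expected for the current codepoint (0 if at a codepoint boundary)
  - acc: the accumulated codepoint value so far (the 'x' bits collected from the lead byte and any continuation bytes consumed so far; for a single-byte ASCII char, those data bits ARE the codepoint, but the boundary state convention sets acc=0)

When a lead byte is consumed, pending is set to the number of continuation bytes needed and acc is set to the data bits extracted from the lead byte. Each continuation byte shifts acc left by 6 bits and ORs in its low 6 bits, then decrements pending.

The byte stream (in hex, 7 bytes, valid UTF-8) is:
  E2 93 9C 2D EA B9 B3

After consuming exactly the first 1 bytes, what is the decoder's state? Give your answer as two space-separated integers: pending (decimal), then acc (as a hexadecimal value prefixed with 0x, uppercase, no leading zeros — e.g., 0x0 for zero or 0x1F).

Byte[0]=E2: 3-byte lead. pending=2, acc=0x2

Answer: 2 0x2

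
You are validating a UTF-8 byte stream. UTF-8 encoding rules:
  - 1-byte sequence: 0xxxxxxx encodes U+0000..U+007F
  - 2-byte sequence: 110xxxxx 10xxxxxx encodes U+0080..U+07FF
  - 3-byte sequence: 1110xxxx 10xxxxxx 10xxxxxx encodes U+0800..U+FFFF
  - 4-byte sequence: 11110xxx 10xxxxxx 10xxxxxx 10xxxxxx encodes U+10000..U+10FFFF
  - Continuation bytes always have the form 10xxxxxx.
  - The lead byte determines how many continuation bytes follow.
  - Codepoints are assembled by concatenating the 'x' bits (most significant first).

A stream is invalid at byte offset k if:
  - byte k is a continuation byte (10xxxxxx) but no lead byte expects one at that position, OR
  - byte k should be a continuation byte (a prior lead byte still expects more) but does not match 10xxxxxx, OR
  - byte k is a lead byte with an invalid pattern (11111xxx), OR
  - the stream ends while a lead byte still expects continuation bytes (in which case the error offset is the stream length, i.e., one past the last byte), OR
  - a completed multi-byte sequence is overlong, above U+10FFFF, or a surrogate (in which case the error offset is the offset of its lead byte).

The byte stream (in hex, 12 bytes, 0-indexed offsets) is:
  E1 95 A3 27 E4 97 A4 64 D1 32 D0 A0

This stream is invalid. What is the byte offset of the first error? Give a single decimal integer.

Byte[0]=E1: 3-byte lead, need 2 cont bytes. acc=0x1
Byte[1]=95: continuation. acc=(acc<<6)|0x15=0x55
Byte[2]=A3: continuation. acc=(acc<<6)|0x23=0x1563
Completed: cp=U+1563 (starts at byte 0)
Byte[3]=27: 1-byte ASCII. cp=U+0027
Byte[4]=E4: 3-byte lead, need 2 cont bytes. acc=0x4
Byte[5]=97: continuation. acc=(acc<<6)|0x17=0x117
Byte[6]=A4: continuation. acc=(acc<<6)|0x24=0x45E4
Completed: cp=U+45E4 (starts at byte 4)
Byte[7]=64: 1-byte ASCII. cp=U+0064
Byte[8]=D1: 2-byte lead, need 1 cont bytes. acc=0x11
Byte[9]=32: expected 10xxxxxx continuation. INVALID

Answer: 9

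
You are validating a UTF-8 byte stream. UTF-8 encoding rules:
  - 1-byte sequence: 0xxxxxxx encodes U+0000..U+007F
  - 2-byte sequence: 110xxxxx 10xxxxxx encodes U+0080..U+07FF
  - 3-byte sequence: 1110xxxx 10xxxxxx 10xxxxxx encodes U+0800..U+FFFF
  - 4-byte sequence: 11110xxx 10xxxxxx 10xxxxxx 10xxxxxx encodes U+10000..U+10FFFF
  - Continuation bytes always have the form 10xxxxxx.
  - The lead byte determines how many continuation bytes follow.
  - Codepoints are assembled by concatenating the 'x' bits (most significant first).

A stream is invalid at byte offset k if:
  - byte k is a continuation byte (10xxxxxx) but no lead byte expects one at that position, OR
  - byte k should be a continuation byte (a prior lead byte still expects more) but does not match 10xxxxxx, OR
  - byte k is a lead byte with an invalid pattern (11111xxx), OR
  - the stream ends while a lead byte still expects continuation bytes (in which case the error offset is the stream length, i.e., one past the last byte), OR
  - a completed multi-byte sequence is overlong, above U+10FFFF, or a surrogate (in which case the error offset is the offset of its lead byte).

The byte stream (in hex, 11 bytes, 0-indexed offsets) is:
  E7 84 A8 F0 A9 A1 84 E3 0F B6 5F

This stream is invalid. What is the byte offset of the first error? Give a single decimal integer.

Answer: 8

Derivation:
Byte[0]=E7: 3-byte lead, need 2 cont bytes. acc=0x7
Byte[1]=84: continuation. acc=(acc<<6)|0x04=0x1C4
Byte[2]=A8: continuation. acc=(acc<<6)|0x28=0x7128
Completed: cp=U+7128 (starts at byte 0)
Byte[3]=F0: 4-byte lead, need 3 cont bytes. acc=0x0
Byte[4]=A9: continuation. acc=(acc<<6)|0x29=0x29
Byte[5]=A1: continuation. acc=(acc<<6)|0x21=0xA61
Byte[6]=84: continuation. acc=(acc<<6)|0x04=0x29844
Completed: cp=U+29844 (starts at byte 3)
Byte[7]=E3: 3-byte lead, need 2 cont bytes. acc=0x3
Byte[8]=0F: expected 10xxxxxx continuation. INVALID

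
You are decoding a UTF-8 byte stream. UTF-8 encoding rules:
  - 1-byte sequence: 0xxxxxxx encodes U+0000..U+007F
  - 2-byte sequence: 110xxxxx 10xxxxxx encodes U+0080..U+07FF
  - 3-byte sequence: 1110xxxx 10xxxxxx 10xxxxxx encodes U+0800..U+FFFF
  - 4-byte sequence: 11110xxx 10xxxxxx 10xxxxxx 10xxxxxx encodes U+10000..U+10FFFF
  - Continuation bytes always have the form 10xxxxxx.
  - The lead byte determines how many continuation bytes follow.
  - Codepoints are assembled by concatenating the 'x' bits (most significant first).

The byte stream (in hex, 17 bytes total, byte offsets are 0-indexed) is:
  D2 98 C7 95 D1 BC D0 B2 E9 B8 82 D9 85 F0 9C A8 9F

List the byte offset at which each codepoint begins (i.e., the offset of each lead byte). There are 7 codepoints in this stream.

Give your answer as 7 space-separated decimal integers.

Answer: 0 2 4 6 8 11 13

Derivation:
Byte[0]=D2: 2-byte lead, need 1 cont bytes. acc=0x12
Byte[1]=98: continuation. acc=(acc<<6)|0x18=0x498
Completed: cp=U+0498 (starts at byte 0)
Byte[2]=C7: 2-byte lead, need 1 cont bytes. acc=0x7
Byte[3]=95: continuation. acc=(acc<<6)|0x15=0x1D5
Completed: cp=U+01D5 (starts at byte 2)
Byte[4]=D1: 2-byte lead, need 1 cont bytes. acc=0x11
Byte[5]=BC: continuation. acc=(acc<<6)|0x3C=0x47C
Completed: cp=U+047C (starts at byte 4)
Byte[6]=D0: 2-byte lead, need 1 cont bytes. acc=0x10
Byte[7]=B2: continuation. acc=(acc<<6)|0x32=0x432
Completed: cp=U+0432 (starts at byte 6)
Byte[8]=E9: 3-byte lead, need 2 cont bytes. acc=0x9
Byte[9]=B8: continuation. acc=(acc<<6)|0x38=0x278
Byte[10]=82: continuation. acc=(acc<<6)|0x02=0x9E02
Completed: cp=U+9E02 (starts at byte 8)
Byte[11]=D9: 2-byte lead, need 1 cont bytes. acc=0x19
Byte[12]=85: continuation. acc=(acc<<6)|0x05=0x645
Completed: cp=U+0645 (starts at byte 11)
Byte[13]=F0: 4-byte lead, need 3 cont bytes. acc=0x0
Byte[14]=9C: continuation. acc=(acc<<6)|0x1C=0x1C
Byte[15]=A8: continuation. acc=(acc<<6)|0x28=0x728
Byte[16]=9F: continuation. acc=(acc<<6)|0x1F=0x1CA1F
Completed: cp=U+1CA1F (starts at byte 13)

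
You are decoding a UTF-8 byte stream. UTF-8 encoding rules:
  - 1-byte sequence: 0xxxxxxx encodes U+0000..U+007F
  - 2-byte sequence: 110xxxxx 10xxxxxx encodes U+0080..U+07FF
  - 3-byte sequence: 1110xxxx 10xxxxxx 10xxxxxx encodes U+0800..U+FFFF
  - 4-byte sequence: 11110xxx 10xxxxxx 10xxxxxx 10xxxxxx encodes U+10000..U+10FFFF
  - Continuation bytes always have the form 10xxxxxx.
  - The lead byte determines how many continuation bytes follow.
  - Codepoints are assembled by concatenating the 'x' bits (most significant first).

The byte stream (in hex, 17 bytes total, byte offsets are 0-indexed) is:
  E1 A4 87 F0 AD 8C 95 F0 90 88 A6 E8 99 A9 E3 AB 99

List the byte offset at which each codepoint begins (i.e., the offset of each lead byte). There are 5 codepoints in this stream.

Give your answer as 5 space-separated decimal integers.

Byte[0]=E1: 3-byte lead, need 2 cont bytes. acc=0x1
Byte[1]=A4: continuation. acc=(acc<<6)|0x24=0x64
Byte[2]=87: continuation. acc=(acc<<6)|0x07=0x1907
Completed: cp=U+1907 (starts at byte 0)
Byte[3]=F0: 4-byte lead, need 3 cont bytes. acc=0x0
Byte[4]=AD: continuation. acc=(acc<<6)|0x2D=0x2D
Byte[5]=8C: continuation. acc=(acc<<6)|0x0C=0xB4C
Byte[6]=95: continuation. acc=(acc<<6)|0x15=0x2D315
Completed: cp=U+2D315 (starts at byte 3)
Byte[7]=F0: 4-byte lead, need 3 cont bytes. acc=0x0
Byte[8]=90: continuation. acc=(acc<<6)|0x10=0x10
Byte[9]=88: continuation. acc=(acc<<6)|0x08=0x408
Byte[10]=A6: continuation. acc=(acc<<6)|0x26=0x10226
Completed: cp=U+10226 (starts at byte 7)
Byte[11]=E8: 3-byte lead, need 2 cont bytes. acc=0x8
Byte[12]=99: continuation. acc=(acc<<6)|0x19=0x219
Byte[13]=A9: continuation. acc=(acc<<6)|0x29=0x8669
Completed: cp=U+8669 (starts at byte 11)
Byte[14]=E3: 3-byte lead, need 2 cont bytes. acc=0x3
Byte[15]=AB: continuation. acc=(acc<<6)|0x2B=0xEB
Byte[16]=99: continuation. acc=(acc<<6)|0x19=0x3AD9
Completed: cp=U+3AD9 (starts at byte 14)

Answer: 0 3 7 11 14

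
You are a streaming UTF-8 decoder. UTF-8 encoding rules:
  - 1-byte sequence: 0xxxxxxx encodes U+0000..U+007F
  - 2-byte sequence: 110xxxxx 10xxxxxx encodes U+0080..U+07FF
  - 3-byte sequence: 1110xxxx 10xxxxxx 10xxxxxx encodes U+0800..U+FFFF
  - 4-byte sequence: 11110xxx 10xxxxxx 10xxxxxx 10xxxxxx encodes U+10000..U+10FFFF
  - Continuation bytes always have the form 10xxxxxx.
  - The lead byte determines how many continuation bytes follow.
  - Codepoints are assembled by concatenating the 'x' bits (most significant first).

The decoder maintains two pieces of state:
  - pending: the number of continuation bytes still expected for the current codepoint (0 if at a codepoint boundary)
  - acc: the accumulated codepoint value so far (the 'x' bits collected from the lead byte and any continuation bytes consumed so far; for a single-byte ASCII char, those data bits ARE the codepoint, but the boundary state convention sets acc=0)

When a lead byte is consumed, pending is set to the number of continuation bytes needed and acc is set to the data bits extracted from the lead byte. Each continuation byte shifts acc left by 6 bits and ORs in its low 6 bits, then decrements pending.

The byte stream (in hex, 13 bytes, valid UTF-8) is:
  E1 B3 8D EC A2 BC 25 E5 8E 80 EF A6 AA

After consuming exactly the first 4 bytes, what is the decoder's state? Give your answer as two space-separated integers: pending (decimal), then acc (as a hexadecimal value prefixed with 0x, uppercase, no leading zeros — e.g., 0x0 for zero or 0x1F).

Byte[0]=E1: 3-byte lead. pending=2, acc=0x1
Byte[1]=B3: continuation. acc=(acc<<6)|0x33=0x73, pending=1
Byte[2]=8D: continuation. acc=(acc<<6)|0x0D=0x1CCD, pending=0
Byte[3]=EC: 3-byte lead. pending=2, acc=0xC

Answer: 2 0xC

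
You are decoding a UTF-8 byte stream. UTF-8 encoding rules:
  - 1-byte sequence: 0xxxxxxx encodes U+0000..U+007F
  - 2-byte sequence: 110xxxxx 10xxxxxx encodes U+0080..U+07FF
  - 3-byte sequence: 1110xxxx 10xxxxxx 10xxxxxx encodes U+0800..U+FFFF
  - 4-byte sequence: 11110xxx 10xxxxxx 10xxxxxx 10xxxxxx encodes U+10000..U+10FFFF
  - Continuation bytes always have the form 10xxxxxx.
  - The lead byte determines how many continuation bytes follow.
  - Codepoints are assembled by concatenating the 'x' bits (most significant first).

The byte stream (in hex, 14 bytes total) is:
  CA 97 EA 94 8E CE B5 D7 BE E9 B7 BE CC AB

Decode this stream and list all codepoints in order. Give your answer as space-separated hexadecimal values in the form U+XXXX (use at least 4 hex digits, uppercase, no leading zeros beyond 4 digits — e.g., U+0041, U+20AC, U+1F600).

Answer: U+0297 U+A50E U+03B5 U+05FE U+9DFE U+032B

Derivation:
Byte[0]=CA: 2-byte lead, need 1 cont bytes. acc=0xA
Byte[1]=97: continuation. acc=(acc<<6)|0x17=0x297
Completed: cp=U+0297 (starts at byte 0)
Byte[2]=EA: 3-byte lead, need 2 cont bytes. acc=0xA
Byte[3]=94: continuation. acc=(acc<<6)|0x14=0x294
Byte[4]=8E: continuation. acc=(acc<<6)|0x0E=0xA50E
Completed: cp=U+A50E (starts at byte 2)
Byte[5]=CE: 2-byte lead, need 1 cont bytes. acc=0xE
Byte[6]=B5: continuation. acc=(acc<<6)|0x35=0x3B5
Completed: cp=U+03B5 (starts at byte 5)
Byte[7]=D7: 2-byte lead, need 1 cont bytes. acc=0x17
Byte[8]=BE: continuation. acc=(acc<<6)|0x3E=0x5FE
Completed: cp=U+05FE (starts at byte 7)
Byte[9]=E9: 3-byte lead, need 2 cont bytes. acc=0x9
Byte[10]=B7: continuation. acc=(acc<<6)|0x37=0x277
Byte[11]=BE: continuation. acc=(acc<<6)|0x3E=0x9DFE
Completed: cp=U+9DFE (starts at byte 9)
Byte[12]=CC: 2-byte lead, need 1 cont bytes. acc=0xC
Byte[13]=AB: continuation. acc=(acc<<6)|0x2B=0x32B
Completed: cp=U+032B (starts at byte 12)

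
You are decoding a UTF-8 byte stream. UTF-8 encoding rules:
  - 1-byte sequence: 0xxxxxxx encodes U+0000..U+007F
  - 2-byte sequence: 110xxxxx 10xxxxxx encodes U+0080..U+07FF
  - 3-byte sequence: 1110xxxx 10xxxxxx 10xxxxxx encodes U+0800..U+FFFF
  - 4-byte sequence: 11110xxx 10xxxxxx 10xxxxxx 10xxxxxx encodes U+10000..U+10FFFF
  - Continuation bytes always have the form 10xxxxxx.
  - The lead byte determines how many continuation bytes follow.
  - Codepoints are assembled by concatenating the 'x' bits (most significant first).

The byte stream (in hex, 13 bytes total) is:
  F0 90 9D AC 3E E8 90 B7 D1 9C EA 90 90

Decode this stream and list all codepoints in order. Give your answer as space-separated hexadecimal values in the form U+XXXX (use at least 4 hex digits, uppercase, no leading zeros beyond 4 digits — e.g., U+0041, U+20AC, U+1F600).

Byte[0]=F0: 4-byte lead, need 3 cont bytes. acc=0x0
Byte[1]=90: continuation. acc=(acc<<6)|0x10=0x10
Byte[2]=9D: continuation. acc=(acc<<6)|0x1D=0x41D
Byte[3]=AC: continuation. acc=(acc<<6)|0x2C=0x1076C
Completed: cp=U+1076C (starts at byte 0)
Byte[4]=3E: 1-byte ASCII. cp=U+003E
Byte[5]=E8: 3-byte lead, need 2 cont bytes. acc=0x8
Byte[6]=90: continuation. acc=(acc<<6)|0x10=0x210
Byte[7]=B7: continuation. acc=(acc<<6)|0x37=0x8437
Completed: cp=U+8437 (starts at byte 5)
Byte[8]=D1: 2-byte lead, need 1 cont bytes. acc=0x11
Byte[9]=9C: continuation. acc=(acc<<6)|0x1C=0x45C
Completed: cp=U+045C (starts at byte 8)
Byte[10]=EA: 3-byte lead, need 2 cont bytes. acc=0xA
Byte[11]=90: continuation. acc=(acc<<6)|0x10=0x290
Byte[12]=90: continuation. acc=(acc<<6)|0x10=0xA410
Completed: cp=U+A410 (starts at byte 10)

Answer: U+1076C U+003E U+8437 U+045C U+A410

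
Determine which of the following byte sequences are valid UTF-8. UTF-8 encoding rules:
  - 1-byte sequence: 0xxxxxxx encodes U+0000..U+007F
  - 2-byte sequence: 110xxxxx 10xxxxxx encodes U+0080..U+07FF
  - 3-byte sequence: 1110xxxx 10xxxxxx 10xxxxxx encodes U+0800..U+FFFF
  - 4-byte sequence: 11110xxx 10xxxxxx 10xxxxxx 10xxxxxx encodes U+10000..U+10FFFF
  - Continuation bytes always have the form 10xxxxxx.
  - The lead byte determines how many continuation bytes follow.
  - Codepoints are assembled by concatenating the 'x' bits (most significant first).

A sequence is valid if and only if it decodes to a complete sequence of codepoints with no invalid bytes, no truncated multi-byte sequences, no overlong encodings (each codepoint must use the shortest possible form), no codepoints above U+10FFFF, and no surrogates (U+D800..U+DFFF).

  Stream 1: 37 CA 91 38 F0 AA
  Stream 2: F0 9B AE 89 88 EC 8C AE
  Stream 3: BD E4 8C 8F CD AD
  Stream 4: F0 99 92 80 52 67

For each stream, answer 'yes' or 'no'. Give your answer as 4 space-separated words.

Answer: no no no yes

Derivation:
Stream 1: error at byte offset 6. INVALID
Stream 2: error at byte offset 4. INVALID
Stream 3: error at byte offset 0. INVALID
Stream 4: decodes cleanly. VALID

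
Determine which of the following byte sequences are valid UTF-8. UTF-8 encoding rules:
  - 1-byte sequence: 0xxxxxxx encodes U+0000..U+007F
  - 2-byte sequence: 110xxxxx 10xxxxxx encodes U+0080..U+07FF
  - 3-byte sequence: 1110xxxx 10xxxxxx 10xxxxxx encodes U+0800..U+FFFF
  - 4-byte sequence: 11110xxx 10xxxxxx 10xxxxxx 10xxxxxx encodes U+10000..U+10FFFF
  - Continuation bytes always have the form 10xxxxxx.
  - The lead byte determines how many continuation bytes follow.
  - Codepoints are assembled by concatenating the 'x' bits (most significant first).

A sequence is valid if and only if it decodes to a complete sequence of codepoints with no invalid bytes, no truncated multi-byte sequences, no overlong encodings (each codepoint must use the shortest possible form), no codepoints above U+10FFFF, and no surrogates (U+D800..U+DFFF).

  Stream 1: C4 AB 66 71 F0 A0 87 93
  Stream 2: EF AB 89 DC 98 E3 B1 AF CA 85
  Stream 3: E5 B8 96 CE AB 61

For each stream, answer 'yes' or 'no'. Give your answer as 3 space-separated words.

Answer: yes yes yes

Derivation:
Stream 1: decodes cleanly. VALID
Stream 2: decodes cleanly. VALID
Stream 3: decodes cleanly. VALID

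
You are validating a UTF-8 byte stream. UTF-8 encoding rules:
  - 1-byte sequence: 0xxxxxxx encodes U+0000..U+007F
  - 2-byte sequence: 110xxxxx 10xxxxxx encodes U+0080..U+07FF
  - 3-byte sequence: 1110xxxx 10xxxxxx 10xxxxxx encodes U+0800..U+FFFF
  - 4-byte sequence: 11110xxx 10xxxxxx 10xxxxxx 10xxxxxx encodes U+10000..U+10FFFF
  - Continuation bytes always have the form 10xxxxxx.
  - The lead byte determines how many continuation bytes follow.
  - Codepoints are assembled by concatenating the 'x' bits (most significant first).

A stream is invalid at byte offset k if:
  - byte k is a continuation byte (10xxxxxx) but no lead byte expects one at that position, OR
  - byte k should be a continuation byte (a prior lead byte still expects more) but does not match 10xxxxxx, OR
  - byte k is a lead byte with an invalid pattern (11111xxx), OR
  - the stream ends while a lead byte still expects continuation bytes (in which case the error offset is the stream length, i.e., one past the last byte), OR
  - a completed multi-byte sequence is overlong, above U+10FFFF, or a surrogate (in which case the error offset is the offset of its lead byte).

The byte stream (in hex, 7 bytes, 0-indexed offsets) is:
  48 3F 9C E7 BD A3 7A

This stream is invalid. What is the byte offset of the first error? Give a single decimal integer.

Answer: 2

Derivation:
Byte[0]=48: 1-byte ASCII. cp=U+0048
Byte[1]=3F: 1-byte ASCII. cp=U+003F
Byte[2]=9C: INVALID lead byte (not 0xxx/110x/1110/11110)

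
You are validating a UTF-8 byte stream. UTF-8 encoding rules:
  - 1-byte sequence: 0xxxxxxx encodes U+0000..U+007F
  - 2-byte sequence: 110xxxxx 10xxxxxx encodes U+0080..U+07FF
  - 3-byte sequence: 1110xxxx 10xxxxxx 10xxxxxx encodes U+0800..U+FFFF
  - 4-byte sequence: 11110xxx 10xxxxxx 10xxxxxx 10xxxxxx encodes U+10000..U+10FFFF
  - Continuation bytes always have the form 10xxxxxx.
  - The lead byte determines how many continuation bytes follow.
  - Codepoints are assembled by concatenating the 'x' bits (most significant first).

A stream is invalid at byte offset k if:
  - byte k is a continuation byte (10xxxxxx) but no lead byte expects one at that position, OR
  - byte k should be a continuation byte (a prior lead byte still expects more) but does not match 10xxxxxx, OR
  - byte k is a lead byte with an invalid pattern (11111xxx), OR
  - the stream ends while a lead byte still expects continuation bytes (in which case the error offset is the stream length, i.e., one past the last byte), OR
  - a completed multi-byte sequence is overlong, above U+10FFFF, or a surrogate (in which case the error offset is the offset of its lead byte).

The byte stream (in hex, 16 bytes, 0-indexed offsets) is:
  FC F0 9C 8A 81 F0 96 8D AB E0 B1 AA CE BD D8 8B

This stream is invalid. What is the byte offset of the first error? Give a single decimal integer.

Answer: 0

Derivation:
Byte[0]=FC: INVALID lead byte (not 0xxx/110x/1110/11110)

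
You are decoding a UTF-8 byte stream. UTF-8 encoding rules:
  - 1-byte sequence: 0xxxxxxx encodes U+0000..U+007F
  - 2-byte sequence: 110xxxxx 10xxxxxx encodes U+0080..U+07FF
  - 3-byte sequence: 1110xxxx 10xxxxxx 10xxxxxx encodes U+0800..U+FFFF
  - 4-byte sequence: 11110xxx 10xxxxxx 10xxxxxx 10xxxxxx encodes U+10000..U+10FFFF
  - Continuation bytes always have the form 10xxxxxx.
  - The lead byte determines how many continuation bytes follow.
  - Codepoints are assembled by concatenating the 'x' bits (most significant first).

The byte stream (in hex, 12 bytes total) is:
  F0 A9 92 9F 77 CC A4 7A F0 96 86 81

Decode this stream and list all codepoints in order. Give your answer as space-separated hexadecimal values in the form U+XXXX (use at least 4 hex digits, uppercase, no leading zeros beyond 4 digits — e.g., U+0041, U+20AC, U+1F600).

Byte[0]=F0: 4-byte lead, need 3 cont bytes. acc=0x0
Byte[1]=A9: continuation. acc=(acc<<6)|0x29=0x29
Byte[2]=92: continuation. acc=(acc<<6)|0x12=0xA52
Byte[3]=9F: continuation. acc=(acc<<6)|0x1F=0x2949F
Completed: cp=U+2949F (starts at byte 0)
Byte[4]=77: 1-byte ASCII. cp=U+0077
Byte[5]=CC: 2-byte lead, need 1 cont bytes. acc=0xC
Byte[6]=A4: continuation. acc=(acc<<6)|0x24=0x324
Completed: cp=U+0324 (starts at byte 5)
Byte[7]=7A: 1-byte ASCII. cp=U+007A
Byte[8]=F0: 4-byte lead, need 3 cont bytes. acc=0x0
Byte[9]=96: continuation. acc=(acc<<6)|0x16=0x16
Byte[10]=86: continuation. acc=(acc<<6)|0x06=0x586
Byte[11]=81: continuation. acc=(acc<<6)|0x01=0x16181
Completed: cp=U+16181 (starts at byte 8)

Answer: U+2949F U+0077 U+0324 U+007A U+16181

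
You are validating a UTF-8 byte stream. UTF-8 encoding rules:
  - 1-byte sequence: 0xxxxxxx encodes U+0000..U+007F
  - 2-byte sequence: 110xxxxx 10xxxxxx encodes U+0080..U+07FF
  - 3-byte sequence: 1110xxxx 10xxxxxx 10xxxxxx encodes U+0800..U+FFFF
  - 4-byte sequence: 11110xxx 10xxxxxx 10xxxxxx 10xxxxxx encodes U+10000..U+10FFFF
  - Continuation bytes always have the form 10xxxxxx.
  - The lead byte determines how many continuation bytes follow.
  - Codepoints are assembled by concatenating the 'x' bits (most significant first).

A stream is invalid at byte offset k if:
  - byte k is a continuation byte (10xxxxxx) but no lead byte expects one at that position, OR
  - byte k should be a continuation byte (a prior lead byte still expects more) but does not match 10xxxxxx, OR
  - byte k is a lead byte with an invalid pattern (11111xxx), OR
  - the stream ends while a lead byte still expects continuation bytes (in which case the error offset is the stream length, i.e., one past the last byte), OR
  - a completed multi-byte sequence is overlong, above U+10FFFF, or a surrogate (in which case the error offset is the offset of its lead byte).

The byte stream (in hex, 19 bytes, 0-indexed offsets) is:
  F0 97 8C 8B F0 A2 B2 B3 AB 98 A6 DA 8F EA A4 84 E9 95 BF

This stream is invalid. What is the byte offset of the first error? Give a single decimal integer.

Answer: 8

Derivation:
Byte[0]=F0: 4-byte lead, need 3 cont bytes. acc=0x0
Byte[1]=97: continuation. acc=(acc<<6)|0x17=0x17
Byte[2]=8C: continuation. acc=(acc<<6)|0x0C=0x5CC
Byte[3]=8B: continuation. acc=(acc<<6)|0x0B=0x1730B
Completed: cp=U+1730B (starts at byte 0)
Byte[4]=F0: 4-byte lead, need 3 cont bytes. acc=0x0
Byte[5]=A2: continuation. acc=(acc<<6)|0x22=0x22
Byte[6]=B2: continuation. acc=(acc<<6)|0x32=0x8B2
Byte[7]=B3: continuation. acc=(acc<<6)|0x33=0x22CB3
Completed: cp=U+22CB3 (starts at byte 4)
Byte[8]=AB: INVALID lead byte (not 0xxx/110x/1110/11110)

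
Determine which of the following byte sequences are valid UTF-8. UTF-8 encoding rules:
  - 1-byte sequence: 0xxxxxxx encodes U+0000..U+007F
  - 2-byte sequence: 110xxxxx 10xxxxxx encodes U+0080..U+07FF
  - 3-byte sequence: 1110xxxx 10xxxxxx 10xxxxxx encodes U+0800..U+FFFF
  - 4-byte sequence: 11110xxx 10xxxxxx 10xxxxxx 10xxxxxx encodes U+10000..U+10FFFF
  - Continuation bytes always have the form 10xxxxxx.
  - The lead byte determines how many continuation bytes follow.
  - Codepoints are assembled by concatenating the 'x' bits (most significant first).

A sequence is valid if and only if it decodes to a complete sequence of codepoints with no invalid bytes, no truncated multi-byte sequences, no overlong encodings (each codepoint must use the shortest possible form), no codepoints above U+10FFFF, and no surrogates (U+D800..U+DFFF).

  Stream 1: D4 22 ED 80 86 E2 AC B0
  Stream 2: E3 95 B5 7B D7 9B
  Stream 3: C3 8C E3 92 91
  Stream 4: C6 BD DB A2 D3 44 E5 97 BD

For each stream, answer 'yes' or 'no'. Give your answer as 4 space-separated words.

Answer: no yes yes no

Derivation:
Stream 1: error at byte offset 1. INVALID
Stream 2: decodes cleanly. VALID
Stream 3: decodes cleanly. VALID
Stream 4: error at byte offset 5. INVALID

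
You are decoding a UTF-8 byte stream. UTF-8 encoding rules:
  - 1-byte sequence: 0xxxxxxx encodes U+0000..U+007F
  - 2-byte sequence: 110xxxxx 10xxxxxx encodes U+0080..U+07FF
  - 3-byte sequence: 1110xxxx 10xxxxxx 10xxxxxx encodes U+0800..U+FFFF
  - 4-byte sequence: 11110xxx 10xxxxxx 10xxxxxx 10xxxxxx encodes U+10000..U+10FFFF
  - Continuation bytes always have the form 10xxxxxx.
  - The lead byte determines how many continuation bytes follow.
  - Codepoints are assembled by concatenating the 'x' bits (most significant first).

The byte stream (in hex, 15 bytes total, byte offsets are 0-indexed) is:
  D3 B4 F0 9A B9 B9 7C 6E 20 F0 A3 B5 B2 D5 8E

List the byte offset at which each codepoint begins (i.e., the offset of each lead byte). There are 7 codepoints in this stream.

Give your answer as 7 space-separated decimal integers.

Answer: 0 2 6 7 8 9 13

Derivation:
Byte[0]=D3: 2-byte lead, need 1 cont bytes. acc=0x13
Byte[1]=B4: continuation. acc=(acc<<6)|0x34=0x4F4
Completed: cp=U+04F4 (starts at byte 0)
Byte[2]=F0: 4-byte lead, need 3 cont bytes. acc=0x0
Byte[3]=9A: continuation. acc=(acc<<6)|0x1A=0x1A
Byte[4]=B9: continuation. acc=(acc<<6)|0x39=0x6B9
Byte[5]=B9: continuation. acc=(acc<<6)|0x39=0x1AE79
Completed: cp=U+1AE79 (starts at byte 2)
Byte[6]=7C: 1-byte ASCII. cp=U+007C
Byte[7]=6E: 1-byte ASCII. cp=U+006E
Byte[8]=20: 1-byte ASCII. cp=U+0020
Byte[9]=F0: 4-byte lead, need 3 cont bytes. acc=0x0
Byte[10]=A3: continuation. acc=(acc<<6)|0x23=0x23
Byte[11]=B5: continuation. acc=(acc<<6)|0x35=0x8F5
Byte[12]=B2: continuation. acc=(acc<<6)|0x32=0x23D72
Completed: cp=U+23D72 (starts at byte 9)
Byte[13]=D5: 2-byte lead, need 1 cont bytes. acc=0x15
Byte[14]=8E: continuation. acc=(acc<<6)|0x0E=0x54E
Completed: cp=U+054E (starts at byte 13)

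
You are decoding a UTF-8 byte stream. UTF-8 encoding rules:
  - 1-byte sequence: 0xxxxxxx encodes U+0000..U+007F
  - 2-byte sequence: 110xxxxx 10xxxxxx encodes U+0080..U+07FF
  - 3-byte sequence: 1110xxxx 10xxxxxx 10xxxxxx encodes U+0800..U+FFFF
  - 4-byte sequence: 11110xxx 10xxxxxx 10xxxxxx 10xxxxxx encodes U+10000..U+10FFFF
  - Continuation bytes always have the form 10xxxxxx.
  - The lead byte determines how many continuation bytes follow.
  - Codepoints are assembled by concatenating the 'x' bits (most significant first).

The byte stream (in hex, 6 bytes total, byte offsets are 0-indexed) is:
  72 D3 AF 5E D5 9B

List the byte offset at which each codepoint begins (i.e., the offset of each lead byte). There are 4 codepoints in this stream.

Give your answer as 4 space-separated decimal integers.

Byte[0]=72: 1-byte ASCII. cp=U+0072
Byte[1]=D3: 2-byte lead, need 1 cont bytes. acc=0x13
Byte[2]=AF: continuation. acc=(acc<<6)|0x2F=0x4EF
Completed: cp=U+04EF (starts at byte 1)
Byte[3]=5E: 1-byte ASCII. cp=U+005E
Byte[4]=D5: 2-byte lead, need 1 cont bytes. acc=0x15
Byte[5]=9B: continuation. acc=(acc<<6)|0x1B=0x55B
Completed: cp=U+055B (starts at byte 4)

Answer: 0 1 3 4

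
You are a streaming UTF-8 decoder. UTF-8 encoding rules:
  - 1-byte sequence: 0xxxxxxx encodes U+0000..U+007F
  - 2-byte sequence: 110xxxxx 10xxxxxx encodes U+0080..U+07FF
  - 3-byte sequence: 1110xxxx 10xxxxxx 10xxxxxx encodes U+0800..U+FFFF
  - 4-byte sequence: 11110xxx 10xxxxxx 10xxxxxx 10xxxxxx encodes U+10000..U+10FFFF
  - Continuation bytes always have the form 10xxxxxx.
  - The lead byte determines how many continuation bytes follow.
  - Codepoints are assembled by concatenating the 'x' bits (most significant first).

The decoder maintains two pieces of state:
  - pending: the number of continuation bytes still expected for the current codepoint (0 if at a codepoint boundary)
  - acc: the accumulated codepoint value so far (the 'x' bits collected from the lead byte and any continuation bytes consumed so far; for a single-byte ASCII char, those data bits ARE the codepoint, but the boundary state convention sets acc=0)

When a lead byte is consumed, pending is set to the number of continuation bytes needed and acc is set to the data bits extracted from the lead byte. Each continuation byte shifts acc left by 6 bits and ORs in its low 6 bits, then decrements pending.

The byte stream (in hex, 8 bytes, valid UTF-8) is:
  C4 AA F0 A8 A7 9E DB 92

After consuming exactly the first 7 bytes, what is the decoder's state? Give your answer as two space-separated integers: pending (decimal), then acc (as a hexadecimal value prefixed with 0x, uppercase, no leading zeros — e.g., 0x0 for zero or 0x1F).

Answer: 1 0x1B

Derivation:
Byte[0]=C4: 2-byte lead. pending=1, acc=0x4
Byte[1]=AA: continuation. acc=(acc<<6)|0x2A=0x12A, pending=0
Byte[2]=F0: 4-byte lead. pending=3, acc=0x0
Byte[3]=A8: continuation. acc=(acc<<6)|0x28=0x28, pending=2
Byte[4]=A7: continuation. acc=(acc<<6)|0x27=0xA27, pending=1
Byte[5]=9E: continuation. acc=(acc<<6)|0x1E=0x289DE, pending=0
Byte[6]=DB: 2-byte lead. pending=1, acc=0x1B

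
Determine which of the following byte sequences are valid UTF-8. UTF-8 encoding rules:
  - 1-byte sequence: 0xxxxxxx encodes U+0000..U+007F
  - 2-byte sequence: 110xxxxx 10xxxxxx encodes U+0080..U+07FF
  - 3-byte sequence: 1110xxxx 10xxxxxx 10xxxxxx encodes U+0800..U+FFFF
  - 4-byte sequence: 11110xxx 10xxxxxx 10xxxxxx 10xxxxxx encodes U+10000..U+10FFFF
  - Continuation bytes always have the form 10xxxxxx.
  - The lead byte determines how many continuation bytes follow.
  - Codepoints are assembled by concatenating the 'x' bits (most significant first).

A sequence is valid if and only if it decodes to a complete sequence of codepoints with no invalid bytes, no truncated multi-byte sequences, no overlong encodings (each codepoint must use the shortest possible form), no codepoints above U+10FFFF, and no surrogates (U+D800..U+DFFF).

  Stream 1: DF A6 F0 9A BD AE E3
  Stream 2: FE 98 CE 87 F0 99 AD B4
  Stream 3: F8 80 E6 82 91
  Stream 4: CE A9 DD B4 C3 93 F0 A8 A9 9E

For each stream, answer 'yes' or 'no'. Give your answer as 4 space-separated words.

Stream 1: error at byte offset 7. INVALID
Stream 2: error at byte offset 0. INVALID
Stream 3: error at byte offset 0. INVALID
Stream 4: decodes cleanly. VALID

Answer: no no no yes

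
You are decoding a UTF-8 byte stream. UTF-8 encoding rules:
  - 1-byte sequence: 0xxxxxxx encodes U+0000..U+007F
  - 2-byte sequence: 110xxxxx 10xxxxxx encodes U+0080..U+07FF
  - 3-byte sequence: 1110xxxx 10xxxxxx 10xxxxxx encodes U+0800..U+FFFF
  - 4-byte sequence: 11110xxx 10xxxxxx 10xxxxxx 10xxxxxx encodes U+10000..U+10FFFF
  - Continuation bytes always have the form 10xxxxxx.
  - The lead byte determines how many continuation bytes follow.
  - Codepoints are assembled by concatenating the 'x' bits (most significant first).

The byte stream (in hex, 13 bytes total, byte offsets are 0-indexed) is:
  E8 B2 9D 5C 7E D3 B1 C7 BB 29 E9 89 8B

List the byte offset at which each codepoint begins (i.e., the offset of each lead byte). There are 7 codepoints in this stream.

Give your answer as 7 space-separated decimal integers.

Byte[0]=E8: 3-byte lead, need 2 cont bytes. acc=0x8
Byte[1]=B2: continuation. acc=(acc<<6)|0x32=0x232
Byte[2]=9D: continuation. acc=(acc<<6)|0x1D=0x8C9D
Completed: cp=U+8C9D (starts at byte 0)
Byte[3]=5C: 1-byte ASCII. cp=U+005C
Byte[4]=7E: 1-byte ASCII. cp=U+007E
Byte[5]=D3: 2-byte lead, need 1 cont bytes. acc=0x13
Byte[6]=B1: continuation. acc=(acc<<6)|0x31=0x4F1
Completed: cp=U+04F1 (starts at byte 5)
Byte[7]=C7: 2-byte lead, need 1 cont bytes. acc=0x7
Byte[8]=BB: continuation. acc=(acc<<6)|0x3B=0x1FB
Completed: cp=U+01FB (starts at byte 7)
Byte[9]=29: 1-byte ASCII. cp=U+0029
Byte[10]=E9: 3-byte lead, need 2 cont bytes. acc=0x9
Byte[11]=89: continuation. acc=(acc<<6)|0x09=0x249
Byte[12]=8B: continuation. acc=(acc<<6)|0x0B=0x924B
Completed: cp=U+924B (starts at byte 10)

Answer: 0 3 4 5 7 9 10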